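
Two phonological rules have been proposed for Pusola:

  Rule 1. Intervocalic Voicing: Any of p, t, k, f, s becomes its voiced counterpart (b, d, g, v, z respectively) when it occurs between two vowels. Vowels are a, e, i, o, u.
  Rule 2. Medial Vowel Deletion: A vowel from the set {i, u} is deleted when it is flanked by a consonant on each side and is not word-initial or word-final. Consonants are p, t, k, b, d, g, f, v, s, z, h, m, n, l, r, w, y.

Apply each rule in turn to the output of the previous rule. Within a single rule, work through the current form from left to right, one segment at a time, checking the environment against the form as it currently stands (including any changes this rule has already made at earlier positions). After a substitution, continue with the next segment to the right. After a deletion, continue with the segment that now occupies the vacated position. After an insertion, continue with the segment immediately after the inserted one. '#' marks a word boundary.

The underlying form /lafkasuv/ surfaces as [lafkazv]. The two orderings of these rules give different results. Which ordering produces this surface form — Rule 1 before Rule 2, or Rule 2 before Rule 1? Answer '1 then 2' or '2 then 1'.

1 then 2

Order 1 then 2:
  1 Intervocalic Voicing: [lafkasuv] → [lafkazuv]
  2 Medial Vowel Deletion: [lafkazuv] → [lafkazv]
  result: [lafkazv]
Order 2 then 1:
  2 Medial Vowel Deletion: [lafkasuv] → [lafkasv]
  1 Intervocalic Voicing: no change — [lafkasv]
  result: [lafkasv]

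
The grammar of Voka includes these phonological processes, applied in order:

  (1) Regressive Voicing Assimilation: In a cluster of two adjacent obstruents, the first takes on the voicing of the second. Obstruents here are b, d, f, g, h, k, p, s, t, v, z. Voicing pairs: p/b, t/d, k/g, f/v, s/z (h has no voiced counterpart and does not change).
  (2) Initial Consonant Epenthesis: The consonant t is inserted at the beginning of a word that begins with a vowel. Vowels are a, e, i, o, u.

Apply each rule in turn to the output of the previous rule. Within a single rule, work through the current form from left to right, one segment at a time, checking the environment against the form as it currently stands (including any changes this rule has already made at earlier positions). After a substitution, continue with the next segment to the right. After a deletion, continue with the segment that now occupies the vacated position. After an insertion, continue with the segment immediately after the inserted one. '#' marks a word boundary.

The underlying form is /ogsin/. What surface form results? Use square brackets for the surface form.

(1) Regressive Voicing Assimilation: [ogsin] → [oksin]
(2) Initial Consonant Epenthesis: [oksin] → [toksin]

[toksin]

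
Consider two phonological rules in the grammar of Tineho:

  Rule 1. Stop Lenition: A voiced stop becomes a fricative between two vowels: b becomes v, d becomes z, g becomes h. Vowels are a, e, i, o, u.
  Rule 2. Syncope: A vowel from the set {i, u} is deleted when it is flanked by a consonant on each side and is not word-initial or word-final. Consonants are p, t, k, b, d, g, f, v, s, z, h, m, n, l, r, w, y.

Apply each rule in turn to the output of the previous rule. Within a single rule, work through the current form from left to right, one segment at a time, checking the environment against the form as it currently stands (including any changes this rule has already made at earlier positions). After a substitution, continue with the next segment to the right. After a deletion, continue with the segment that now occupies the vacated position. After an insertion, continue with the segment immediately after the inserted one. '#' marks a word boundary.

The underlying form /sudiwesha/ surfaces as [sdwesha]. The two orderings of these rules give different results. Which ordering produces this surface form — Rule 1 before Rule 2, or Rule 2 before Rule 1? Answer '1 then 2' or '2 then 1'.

Order 1 then 2:
  1 Stop Lenition: [sudiwesha] → [suziwesha]
  2 Syncope: [suziwesha] → [szwesha]
  result: [szwesha]
Order 2 then 1:
  2 Syncope: [sudiwesha] → [sdwesha]
  1 Stop Lenition: no change — [sdwesha]
  result: [sdwesha]

2 then 1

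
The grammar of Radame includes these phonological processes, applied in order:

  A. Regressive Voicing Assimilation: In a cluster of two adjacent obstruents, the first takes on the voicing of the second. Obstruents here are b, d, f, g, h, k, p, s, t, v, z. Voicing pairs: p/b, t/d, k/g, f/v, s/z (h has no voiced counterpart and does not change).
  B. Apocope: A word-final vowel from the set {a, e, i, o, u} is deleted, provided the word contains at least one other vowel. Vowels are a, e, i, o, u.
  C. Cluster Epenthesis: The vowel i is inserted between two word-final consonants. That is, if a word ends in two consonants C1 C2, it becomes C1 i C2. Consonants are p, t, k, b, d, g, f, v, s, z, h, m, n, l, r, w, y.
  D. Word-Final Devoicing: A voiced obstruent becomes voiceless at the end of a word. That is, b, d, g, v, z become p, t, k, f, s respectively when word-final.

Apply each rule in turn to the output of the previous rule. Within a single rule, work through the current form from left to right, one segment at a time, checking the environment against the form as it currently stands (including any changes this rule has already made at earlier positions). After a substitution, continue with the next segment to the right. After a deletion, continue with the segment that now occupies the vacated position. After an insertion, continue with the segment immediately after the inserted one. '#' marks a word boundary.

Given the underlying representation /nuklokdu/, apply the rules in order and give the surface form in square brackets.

[nuklogit]

A Regressive Voicing Assimilation: [nuklokdu] → [nuklogdu]
B Apocope: [nuklogdu] → [nuklogd]
C Cluster Epenthesis: [nuklogd] → [nuklogid]
D Word-Final Devoicing: [nuklogid] → [nuklogit]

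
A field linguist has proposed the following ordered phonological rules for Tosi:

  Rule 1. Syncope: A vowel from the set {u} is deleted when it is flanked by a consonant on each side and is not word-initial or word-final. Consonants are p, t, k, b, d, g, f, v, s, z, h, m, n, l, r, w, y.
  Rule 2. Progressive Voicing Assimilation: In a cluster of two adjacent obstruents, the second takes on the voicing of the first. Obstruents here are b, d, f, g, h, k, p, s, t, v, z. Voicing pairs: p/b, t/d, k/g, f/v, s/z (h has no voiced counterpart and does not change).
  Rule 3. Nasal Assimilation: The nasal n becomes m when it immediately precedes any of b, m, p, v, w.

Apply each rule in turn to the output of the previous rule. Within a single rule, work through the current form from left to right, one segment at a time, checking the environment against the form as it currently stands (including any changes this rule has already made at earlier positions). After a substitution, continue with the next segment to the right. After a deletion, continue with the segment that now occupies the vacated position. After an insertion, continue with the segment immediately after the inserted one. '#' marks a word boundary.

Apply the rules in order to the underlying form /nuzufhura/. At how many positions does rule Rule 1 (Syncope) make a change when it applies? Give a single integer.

3

Rule 1 Syncope: [nuzufhura] → [nzfhra]
Rule 2 Progressive Voicing Assimilation: [nzfhra] → [nzvhra]
Rule 3 Nasal Assimilation: no change — [nzvhra]
Rule Rule 1 changed 3 position(s).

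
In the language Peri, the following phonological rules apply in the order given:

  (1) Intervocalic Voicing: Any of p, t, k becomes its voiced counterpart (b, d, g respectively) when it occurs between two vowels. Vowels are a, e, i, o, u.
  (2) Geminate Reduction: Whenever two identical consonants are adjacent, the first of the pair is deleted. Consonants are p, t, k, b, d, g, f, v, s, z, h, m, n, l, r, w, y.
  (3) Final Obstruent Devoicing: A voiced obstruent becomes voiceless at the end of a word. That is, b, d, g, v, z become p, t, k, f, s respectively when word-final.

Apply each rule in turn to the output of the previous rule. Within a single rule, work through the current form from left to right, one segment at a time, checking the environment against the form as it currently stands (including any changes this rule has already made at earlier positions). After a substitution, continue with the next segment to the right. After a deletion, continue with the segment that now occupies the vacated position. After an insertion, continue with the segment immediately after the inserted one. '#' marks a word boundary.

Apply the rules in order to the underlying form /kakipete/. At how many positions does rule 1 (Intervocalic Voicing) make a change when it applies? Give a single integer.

3

(1) Intervocalic Voicing: [kakipete] → [kagibede]
(2) Geminate Reduction: no change — [kagibede]
(3) Final Obstruent Devoicing: no change — [kagibede]
Rule 1 changed 3 position(s).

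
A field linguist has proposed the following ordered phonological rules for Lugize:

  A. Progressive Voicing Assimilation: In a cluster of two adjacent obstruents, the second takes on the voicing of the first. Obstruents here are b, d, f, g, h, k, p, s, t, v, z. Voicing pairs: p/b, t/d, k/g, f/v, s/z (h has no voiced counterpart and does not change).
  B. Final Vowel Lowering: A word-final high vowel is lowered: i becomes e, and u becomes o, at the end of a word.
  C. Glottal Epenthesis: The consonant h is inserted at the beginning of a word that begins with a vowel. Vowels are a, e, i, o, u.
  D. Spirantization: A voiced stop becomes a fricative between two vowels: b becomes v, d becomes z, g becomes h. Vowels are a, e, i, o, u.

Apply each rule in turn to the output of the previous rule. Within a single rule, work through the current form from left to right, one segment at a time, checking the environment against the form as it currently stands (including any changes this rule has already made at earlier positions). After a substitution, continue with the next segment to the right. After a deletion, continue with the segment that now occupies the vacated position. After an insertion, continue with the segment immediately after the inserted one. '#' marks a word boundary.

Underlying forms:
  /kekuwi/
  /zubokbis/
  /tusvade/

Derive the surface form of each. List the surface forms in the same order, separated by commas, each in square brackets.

/kekuwi/:
  A Progressive Voicing Assimilation: no change — [kekuwi]
  B Final Vowel Lowering: [kekuwi] → [kekuwe]
  C Glottal Epenthesis: no change — [kekuwe]
  D Spirantization: no change — [kekuwe]
/zubokbis/:
  A Progressive Voicing Assimilation: [zubokbis] → [zubokpis]
  B Final Vowel Lowering: no change — [zubokpis]
  C Glottal Epenthesis: no change — [zubokpis]
  D Spirantization: [zubokpis] → [zuvokpis]
/tusvade/:
  A Progressive Voicing Assimilation: [tusvade] → [tusfade]
  B Final Vowel Lowering: no change — [tusfade]
  C Glottal Epenthesis: no change — [tusfade]
  D Spirantization: [tusfade] → [tusfaze]

[kekuwe], [zuvokpis], [tusfaze]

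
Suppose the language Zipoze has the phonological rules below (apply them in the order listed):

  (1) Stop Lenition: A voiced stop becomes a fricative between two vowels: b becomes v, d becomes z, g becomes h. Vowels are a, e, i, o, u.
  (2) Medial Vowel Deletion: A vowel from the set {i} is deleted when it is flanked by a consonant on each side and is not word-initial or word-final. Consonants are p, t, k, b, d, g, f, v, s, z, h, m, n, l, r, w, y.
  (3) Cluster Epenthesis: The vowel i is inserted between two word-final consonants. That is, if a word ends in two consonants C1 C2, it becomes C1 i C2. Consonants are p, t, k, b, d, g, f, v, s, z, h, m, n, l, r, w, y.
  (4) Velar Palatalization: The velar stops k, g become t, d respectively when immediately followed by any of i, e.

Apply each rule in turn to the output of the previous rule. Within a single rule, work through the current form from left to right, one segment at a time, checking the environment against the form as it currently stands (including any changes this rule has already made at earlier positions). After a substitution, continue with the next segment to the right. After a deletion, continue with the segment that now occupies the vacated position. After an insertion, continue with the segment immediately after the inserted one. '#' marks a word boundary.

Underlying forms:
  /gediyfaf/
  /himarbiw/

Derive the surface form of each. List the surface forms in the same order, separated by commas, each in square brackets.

/gediyfaf/:
  (1) Stop Lenition: [gediyfaf] → [geziyfaf]
  (2) Medial Vowel Deletion: [geziyfaf] → [gezyfaf]
  (3) Cluster Epenthesis: no change — [gezyfaf]
  (4) Velar Palatalization: [gezyfaf] → [dezyfaf]
/himarbiw/:
  (1) Stop Lenition: no change — [himarbiw]
  (2) Medial Vowel Deletion: [himarbiw] → [hmarbw]
  (3) Cluster Epenthesis: [hmarbw] → [hmarbiw]
  (4) Velar Palatalization: no change — [hmarbiw]

[dezyfaf], [hmarbiw]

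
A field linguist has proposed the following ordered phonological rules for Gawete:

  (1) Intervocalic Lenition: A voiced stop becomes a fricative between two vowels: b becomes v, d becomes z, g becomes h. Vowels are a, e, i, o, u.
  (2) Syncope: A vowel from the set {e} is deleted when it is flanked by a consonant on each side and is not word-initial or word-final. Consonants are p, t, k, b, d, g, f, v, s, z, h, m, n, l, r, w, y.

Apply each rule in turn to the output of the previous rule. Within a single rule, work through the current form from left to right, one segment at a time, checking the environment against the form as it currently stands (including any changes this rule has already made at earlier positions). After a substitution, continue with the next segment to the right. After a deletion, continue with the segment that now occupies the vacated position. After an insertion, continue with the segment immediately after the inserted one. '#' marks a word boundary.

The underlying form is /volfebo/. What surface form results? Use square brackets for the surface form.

(1) Intervocalic Lenition: [volfebo] → [volfevo]
(2) Syncope: [volfevo] → [volfvo]

[volfvo]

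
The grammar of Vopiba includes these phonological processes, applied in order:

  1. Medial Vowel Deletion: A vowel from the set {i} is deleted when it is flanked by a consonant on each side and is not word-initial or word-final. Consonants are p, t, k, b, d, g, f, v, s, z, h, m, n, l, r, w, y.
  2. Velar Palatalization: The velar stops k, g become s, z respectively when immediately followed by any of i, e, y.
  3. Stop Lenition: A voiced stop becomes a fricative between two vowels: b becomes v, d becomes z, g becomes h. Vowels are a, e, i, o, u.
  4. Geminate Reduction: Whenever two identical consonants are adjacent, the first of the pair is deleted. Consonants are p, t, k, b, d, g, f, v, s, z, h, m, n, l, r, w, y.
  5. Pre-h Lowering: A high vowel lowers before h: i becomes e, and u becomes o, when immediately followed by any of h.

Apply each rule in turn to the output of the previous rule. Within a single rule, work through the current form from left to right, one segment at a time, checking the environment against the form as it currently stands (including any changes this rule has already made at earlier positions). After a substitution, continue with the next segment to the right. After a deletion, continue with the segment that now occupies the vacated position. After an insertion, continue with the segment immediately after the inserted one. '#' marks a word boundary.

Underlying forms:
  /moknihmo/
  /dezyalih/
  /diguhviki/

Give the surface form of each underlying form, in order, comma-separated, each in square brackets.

/moknihmo/:
  1 Medial Vowel Deletion: [moknihmo] → [moknhmo]
  2 Velar Palatalization: no change — [moknhmo]
  3 Stop Lenition: no change — [moknhmo]
  4 Geminate Reduction: no change — [moknhmo]
  5 Pre-h Lowering: no change — [moknhmo]
/dezyalih/:
  1 Medial Vowel Deletion: [dezyalih] → [dezyalh]
  2 Velar Palatalization: no change — [dezyalh]
  3 Stop Lenition: no change — [dezyalh]
  4 Geminate Reduction: no change — [dezyalh]
  5 Pre-h Lowering: no change — [dezyalh]
/diguhviki/:
  1 Medial Vowel Deletion: [diguhviki] → [dguhvki]
  2 Velar Palatalization: [dguhvki] → [dguhvsi]
  3 Stop Lenition: no change — [dguhvsi]
  4 Geminate Reduction: no change — [dguhvsi]
  5 Pre-h Lowering: [dguhvsi] → [dgohvsi]

[moknhmo], [dezyalh], [dgohvsi]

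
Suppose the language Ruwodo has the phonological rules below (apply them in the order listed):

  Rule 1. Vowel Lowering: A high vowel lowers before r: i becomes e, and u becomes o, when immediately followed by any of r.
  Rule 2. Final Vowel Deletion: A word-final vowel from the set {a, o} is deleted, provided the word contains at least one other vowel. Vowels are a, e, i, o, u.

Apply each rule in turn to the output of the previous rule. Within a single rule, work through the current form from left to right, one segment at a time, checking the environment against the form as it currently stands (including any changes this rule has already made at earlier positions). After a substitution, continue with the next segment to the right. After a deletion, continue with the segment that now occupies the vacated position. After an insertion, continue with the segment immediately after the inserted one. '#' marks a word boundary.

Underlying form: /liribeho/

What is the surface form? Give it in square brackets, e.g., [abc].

Rule 1 Vowel Lowering: [liribeho] → [leribeho]
Rule 2 Final Vowel Deletion: [leribeho] → [leribeh]

[leribeh]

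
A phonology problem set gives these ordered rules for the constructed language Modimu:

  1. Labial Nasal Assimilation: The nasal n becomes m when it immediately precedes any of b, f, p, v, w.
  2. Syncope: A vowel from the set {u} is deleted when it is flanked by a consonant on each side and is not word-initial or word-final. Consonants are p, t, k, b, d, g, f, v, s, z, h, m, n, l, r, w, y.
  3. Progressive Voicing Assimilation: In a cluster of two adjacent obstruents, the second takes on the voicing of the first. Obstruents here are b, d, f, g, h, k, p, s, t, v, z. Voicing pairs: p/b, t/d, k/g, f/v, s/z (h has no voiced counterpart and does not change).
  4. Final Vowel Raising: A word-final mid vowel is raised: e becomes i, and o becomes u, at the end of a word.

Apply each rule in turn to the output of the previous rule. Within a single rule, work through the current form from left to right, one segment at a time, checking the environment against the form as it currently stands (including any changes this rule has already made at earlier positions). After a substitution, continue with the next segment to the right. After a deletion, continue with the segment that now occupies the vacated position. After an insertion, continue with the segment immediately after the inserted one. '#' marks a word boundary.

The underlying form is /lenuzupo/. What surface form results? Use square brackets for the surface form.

1 Labial Nasal Assimilation: no change — [lenuzupo]
2 Syncope: [lenuzupo] → [lenzpo]
3 Progressive Voicing Assimilation: [lenzpo] → [lenzbo]
4 Final Vowel Raising: [lenzbo] → [lenzbu]

[lenzbu]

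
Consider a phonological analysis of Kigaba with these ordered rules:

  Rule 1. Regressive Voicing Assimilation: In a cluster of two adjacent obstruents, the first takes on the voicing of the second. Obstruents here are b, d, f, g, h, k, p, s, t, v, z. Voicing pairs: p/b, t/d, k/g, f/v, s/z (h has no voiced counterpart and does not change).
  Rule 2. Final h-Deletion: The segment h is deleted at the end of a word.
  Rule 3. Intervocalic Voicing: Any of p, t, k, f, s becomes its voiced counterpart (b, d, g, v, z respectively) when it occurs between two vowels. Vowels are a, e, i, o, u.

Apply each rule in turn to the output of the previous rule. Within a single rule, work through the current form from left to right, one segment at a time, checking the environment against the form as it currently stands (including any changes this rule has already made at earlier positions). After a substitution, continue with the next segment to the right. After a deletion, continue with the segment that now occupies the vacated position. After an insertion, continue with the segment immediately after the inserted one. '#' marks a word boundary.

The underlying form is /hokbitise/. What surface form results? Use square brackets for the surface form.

[hogbidize]

Rule 1 Regressive Voicing Assimilation: [hokbitise] → [hogbitise]
Rule 2 Final h-Deletion: no change — [hogbitise]
Rule 3 Intervocalic Voicing: [hogbitise] → [hogbidize]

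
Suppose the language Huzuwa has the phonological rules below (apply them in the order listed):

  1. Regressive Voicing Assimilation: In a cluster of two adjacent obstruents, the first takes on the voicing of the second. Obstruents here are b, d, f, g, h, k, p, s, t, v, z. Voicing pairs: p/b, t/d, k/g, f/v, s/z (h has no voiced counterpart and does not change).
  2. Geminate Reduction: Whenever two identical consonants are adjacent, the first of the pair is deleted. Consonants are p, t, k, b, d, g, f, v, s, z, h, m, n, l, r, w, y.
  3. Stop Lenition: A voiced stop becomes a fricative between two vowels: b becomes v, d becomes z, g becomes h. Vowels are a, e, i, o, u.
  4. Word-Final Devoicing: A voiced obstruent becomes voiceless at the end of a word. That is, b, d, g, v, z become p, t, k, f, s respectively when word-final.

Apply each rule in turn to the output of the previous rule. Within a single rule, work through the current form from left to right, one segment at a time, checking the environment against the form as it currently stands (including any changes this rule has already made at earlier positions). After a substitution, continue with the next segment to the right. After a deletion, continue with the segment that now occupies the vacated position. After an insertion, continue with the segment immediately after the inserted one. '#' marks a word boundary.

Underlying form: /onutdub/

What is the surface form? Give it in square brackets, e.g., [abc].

[onuzup]

1 Regressive Voicing Assimilation: [onutdub] → [onuddub]
2 Geminate Reduction: [onuddub] → [onudub]
3 Stop Lenition: [onudub] → [onuzub]
4 Word-Final Devoicing: [onuzub] → [onuzup]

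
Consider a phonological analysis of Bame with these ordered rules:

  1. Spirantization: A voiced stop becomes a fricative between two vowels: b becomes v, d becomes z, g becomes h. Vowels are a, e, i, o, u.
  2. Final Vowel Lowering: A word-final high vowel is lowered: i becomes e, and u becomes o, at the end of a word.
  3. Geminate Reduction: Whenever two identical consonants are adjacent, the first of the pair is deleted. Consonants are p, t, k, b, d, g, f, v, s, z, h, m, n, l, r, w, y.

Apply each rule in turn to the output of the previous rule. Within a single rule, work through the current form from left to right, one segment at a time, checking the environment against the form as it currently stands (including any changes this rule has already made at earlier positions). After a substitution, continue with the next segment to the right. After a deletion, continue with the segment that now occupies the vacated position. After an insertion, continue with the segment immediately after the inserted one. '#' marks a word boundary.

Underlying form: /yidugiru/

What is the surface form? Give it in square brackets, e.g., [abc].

[yizuhiro]

1 Spirantization: [yidugiru] → [yizuhiru]
2 Final Vowel Lowering: [yizuhiru] → [yizuhiro]
3 Geminate Reduction: no change — [yizuhiro]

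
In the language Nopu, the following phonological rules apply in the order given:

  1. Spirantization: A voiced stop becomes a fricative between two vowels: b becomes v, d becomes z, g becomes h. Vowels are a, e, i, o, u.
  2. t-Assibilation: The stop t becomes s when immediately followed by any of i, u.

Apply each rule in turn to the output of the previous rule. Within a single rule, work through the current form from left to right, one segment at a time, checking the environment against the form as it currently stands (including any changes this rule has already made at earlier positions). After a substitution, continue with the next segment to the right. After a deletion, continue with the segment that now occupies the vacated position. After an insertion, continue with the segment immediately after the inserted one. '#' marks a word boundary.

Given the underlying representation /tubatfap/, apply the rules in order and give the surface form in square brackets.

1 Spirantization: [tubatfap] → [tuvatfap]
2 t-Assibilation: [tuvatfap] → [suvatfap]

[suvatfap]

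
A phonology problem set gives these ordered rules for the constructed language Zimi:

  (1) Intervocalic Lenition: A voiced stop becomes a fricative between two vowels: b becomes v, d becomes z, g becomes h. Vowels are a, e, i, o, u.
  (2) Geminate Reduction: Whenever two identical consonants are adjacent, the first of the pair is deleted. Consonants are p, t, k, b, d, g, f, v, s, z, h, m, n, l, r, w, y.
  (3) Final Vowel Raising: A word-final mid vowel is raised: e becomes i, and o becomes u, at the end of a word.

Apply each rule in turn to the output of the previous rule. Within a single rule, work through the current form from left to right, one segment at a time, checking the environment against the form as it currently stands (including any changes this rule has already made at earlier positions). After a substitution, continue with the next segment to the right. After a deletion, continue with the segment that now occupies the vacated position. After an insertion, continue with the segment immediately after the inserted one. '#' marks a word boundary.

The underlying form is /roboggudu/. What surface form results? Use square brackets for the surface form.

(1) Intervocalic Lenition: [roboggudu] → [rovogguzu]
(2) Geminate Reduction: [rovogguzu] → [rovoguzu]
(3) Final Vowel Raising: no change — [rovoguzu]

[rovoguzu]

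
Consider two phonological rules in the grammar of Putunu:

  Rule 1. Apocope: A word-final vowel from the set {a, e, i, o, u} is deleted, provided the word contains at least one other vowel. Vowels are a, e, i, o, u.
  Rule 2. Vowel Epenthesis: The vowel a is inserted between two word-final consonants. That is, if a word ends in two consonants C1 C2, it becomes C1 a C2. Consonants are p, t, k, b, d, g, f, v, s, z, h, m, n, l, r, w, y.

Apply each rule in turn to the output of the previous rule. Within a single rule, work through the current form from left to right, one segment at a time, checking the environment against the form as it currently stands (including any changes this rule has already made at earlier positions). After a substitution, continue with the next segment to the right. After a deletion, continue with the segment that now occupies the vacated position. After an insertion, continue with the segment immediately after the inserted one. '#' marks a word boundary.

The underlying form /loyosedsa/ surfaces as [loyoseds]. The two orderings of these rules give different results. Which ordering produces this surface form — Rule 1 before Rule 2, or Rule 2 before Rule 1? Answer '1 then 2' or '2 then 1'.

Order 1 then 2:
  1 Apocope: [loyosedsa] → [loyoseds]
  2 Vowel Epenthesis: [loyoseds] → [loyosedas]
  result: [loyosedas]
Order 2 then 1:
  2 Vowel Epenthesis: no change — [loyosedsa]
  1 Apocope: [loyosedsa] → [loyoseds]
  result: [loyoseds]

2 then 1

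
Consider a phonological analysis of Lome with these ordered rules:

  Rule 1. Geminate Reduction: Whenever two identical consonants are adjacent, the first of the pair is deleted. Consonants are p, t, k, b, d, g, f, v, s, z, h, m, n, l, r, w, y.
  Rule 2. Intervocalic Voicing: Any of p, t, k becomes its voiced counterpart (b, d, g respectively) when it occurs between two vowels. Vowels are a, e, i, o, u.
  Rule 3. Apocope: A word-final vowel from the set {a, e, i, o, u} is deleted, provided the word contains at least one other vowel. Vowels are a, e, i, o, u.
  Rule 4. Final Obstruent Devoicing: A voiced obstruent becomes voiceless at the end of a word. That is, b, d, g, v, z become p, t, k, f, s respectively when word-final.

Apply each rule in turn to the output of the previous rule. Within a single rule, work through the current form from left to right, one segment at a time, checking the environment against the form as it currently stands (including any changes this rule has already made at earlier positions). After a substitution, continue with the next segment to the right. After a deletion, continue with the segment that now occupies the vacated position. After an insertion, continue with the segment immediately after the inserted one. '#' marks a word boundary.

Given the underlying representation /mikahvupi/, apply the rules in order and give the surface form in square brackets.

Rule 1 Geminate Reduction: no change — [mikahvupi]
Rule 2 Intervocalic Voicing: [mikahvupi] → [migahvubi]
Rule 3 Apocope: [migahvubi] → [migahvub]
Rule 4 Final Obstruent Devoicing: [migahvub] → [migahvup]

[migahvup]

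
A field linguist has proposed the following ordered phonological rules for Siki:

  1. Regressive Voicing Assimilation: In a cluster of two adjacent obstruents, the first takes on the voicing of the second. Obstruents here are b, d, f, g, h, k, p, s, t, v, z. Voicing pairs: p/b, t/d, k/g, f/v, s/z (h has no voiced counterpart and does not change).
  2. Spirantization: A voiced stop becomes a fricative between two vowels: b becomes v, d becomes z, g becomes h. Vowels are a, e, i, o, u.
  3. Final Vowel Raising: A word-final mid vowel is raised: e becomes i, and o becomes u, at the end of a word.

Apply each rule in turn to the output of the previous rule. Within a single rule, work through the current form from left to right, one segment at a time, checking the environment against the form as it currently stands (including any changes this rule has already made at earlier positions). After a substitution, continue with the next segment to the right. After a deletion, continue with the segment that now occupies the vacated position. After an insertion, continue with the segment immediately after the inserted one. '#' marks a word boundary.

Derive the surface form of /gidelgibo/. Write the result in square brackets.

[gizelgivu]

1 Regressive Voicing Assimilation: no change — [gidelgibo]
2 Spirantization: [gidelgibo] → [gizelgivo]
3 Final Vowel Raising: [gizelgivo] → [gizelgivu]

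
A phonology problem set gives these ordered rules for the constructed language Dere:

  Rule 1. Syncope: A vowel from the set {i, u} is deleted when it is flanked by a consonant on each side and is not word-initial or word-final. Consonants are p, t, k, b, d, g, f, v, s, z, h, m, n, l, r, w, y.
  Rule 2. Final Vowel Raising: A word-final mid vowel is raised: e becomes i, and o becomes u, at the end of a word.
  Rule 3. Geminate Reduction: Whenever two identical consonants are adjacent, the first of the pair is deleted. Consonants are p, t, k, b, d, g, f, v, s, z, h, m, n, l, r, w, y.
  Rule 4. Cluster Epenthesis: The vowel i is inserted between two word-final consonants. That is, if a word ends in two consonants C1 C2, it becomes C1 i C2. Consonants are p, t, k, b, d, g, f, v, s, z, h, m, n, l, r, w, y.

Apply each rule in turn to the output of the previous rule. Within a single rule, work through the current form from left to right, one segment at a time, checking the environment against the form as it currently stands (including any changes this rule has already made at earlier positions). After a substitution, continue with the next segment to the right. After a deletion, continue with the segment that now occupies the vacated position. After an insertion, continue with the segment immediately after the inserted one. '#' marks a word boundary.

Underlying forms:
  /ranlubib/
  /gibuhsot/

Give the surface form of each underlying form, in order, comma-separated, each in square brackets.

[ranlib], [gbhsot]

/ranlubib/:
  Rule 1 Syncope: [ranlubib] → [ranlbb]
  Rule 2 Final Vowel Raising: no change — [ranlbb]
  Rule 3 Geminate Reduction: [ranlbb] → [ranlb]
  Rule 4 Cluster Epenthesis: [ranlb] → [ranlib]
/gibuhsot/:
  Rule 1 Syncope: [gibuhsot] → [gbhsot]
  Rule 2 Final Vowel Raising: no change — [gbhsot]
  Rule 3 Geminate Reduction: no change — [gbhsot]
  Rule 4 Cluster Epenthesis: no change — [gbhsot]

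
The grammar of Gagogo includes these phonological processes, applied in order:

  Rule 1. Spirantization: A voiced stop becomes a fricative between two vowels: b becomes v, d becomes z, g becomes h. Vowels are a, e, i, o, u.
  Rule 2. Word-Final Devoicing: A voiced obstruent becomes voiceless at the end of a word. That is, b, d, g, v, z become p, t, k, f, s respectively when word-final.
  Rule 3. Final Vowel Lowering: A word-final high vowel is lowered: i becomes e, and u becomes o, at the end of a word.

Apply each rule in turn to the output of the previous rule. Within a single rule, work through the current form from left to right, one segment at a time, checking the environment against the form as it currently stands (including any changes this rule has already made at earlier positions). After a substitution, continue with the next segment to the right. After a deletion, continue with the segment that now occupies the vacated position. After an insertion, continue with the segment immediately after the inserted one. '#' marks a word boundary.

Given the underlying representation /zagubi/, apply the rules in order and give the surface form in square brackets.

Rule 1 Spirantization: [zagubi] → [zahuvi]
Rule 2 Word-Final Devoicing: no change — [zahuvi]
Rule 3 Final Vowel Lowering: [zahuvi] → [zahuve]

[zahuve]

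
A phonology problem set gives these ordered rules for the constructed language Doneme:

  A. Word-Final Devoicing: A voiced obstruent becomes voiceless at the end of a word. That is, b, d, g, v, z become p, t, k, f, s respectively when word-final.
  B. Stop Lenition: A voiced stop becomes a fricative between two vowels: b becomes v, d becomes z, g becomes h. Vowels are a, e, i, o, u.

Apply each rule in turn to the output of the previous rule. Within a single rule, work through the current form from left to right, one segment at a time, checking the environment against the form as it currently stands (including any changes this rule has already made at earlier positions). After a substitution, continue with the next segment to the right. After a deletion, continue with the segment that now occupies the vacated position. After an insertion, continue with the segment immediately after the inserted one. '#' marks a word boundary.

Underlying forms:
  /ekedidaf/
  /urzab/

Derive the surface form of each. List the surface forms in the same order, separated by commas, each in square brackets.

/ekedidaf/:
  A Word-Final Devoicing: no change — [ekedidaf]
  B Stop Lenition: [ekedidaf] → [ekezizaf]
/urzab/:
  A Word-Final Devoicing: [urzab] → [urzap]
  B Stop Lenition: no change — [urzap]

[ekezizaf], [urzap]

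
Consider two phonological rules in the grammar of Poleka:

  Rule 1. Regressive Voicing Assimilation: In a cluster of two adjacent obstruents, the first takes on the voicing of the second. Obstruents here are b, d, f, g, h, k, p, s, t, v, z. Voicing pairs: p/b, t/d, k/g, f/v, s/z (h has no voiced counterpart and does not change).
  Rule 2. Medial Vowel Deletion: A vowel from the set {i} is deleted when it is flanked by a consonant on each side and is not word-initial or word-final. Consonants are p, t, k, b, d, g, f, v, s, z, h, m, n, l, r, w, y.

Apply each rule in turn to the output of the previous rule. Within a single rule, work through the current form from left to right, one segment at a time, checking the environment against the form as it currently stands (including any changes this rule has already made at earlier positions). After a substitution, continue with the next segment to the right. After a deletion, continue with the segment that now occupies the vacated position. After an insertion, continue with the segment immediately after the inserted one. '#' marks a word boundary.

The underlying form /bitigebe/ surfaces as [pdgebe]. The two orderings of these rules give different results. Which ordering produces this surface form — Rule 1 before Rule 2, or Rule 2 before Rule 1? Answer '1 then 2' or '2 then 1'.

Order 1 then 2:
  1 Regressive Voicing Assimilation: no change — [bitigebe]
  2 Medial Vowel Deletion: [bitigebe] → [btgebe]
  result: [btgebe]
Order 2 then 1:
  2 Medial Vowel Deletion: [bitigebe] → [btgebe]
  1 Regressive Voicing Assimilation: [btgebe] → [pdgebe]
  result: [pdgebe]

2 then 1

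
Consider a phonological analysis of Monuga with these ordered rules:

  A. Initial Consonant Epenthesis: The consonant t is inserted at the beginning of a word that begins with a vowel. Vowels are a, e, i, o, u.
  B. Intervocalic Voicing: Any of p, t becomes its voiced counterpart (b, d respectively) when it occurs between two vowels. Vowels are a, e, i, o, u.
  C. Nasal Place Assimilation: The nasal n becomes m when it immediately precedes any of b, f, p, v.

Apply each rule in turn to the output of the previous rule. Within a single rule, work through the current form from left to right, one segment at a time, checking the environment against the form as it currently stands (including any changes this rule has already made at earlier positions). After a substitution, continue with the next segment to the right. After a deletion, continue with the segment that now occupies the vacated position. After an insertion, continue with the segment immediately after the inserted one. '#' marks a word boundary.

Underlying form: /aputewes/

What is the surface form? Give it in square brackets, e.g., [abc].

A Initial Consonant Epenthesis: [aputewes] → [taputewes]
B Intervocalic Voicing: [taputewes] → [tabudewes]
C Nasal Place Assimilation: no change — [tabudewes]

[tabudewes]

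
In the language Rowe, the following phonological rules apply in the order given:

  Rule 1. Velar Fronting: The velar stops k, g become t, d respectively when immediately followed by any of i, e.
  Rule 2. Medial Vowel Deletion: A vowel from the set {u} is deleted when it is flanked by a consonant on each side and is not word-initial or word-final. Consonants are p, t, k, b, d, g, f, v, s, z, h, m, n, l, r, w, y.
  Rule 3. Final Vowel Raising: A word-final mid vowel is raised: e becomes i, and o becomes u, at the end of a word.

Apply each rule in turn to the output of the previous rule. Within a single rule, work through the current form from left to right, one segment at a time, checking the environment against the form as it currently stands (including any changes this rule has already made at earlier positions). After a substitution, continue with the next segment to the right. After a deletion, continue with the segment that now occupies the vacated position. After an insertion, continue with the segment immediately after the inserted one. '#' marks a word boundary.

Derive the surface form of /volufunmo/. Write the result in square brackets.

Rule 1 Velar Fronting: no change — [volufunmo]
Rule 2 Medial Vowel Deletion: [volufunmo] → [volfnmo]
Rule 3 Final Vowel Raising: [volfnmo] → [volfnmu]

[volfnmu]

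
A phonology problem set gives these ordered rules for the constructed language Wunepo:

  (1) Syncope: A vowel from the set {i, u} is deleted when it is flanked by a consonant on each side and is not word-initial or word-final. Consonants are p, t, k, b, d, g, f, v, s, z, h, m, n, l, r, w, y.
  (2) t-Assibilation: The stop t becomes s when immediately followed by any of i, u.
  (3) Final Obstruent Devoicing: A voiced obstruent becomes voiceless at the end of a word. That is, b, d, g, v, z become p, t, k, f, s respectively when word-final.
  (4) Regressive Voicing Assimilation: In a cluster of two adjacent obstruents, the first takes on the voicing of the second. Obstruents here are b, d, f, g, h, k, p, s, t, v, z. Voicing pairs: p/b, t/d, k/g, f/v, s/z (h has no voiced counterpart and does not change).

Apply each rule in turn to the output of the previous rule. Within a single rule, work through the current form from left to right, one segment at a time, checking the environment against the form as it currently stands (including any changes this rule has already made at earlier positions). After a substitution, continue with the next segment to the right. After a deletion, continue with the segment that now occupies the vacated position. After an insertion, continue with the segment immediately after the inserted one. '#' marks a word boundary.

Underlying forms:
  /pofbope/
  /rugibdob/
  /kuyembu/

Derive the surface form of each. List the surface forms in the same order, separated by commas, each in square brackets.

[povbope], [rgbdop], [kyembu]

/pofbope/:
  (1) Syncope: no change — [pofbope]
  (2) t-Assibilation: no change — [pofbope]
  (3) Final Obstruent Devoicing: no change — [pofbope]
  (4) Regressive Voicing Assimilation: [pofbope] → [povbope]
/rugibdob/:
  (1) Syncope: [rugibdob] → [rgbdob]
  (2) t-Assibilation: no change — [rgbdob]
  (3) Final Obstruent Devoicing: [rgbdob] → [rgbdop]
  (4) Regressive Voicing Assimilation: no change — [rgbdop]
/kuyembu/:
  (1) Syncope: [kuyembu] → [kyembu]
  (2) t-Assibilation: no change — [kyembu]
  (3) Final Obstruent Devoicing: no change — [kyembu]
  (4) Regressive Voicing Assimilation: no change — [kyembu]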